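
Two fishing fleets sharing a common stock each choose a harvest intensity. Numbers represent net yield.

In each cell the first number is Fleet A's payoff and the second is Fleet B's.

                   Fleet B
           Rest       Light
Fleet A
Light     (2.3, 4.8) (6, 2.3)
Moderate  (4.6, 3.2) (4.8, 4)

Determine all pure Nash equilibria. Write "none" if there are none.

There is no pure-strategy Nash equilibrium.

For each player, find the best response to each opponent profile; mutual best responses are the pure NE.
Fleet A against Rest: payoffs 2.3, 4.6 → best response Moderate.
Fleet A against Light: payoffs 6, 4.8 → best response Light.
Fleet B against Light: payoffs 4.8, 2.3 → best response Rest.
Fleet B against Moderate: payoffs 3.2, 4 → best response Light.
No profile is a mutual best response for all players.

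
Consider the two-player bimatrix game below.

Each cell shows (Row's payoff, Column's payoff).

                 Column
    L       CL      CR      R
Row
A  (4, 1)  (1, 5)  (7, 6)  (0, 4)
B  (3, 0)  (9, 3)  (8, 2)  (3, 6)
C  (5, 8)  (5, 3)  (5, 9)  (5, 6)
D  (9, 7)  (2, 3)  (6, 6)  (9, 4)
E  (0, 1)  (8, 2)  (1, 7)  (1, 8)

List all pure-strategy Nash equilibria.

Row against L: payoffs 4, 3, 5, 9, 0 → best response D.
Row against CL: payoffs 1, 9, 5, 2, 8 → best response B.
Row against CR: payoffs 7, 8, 5, 6, 1 → best response B.
Row against R: payoffs 0, 3, 5, 9, 1 → best response D.
Column against A: payoffs 1, 5, 6, 4 → best response CR.
Column against B: payoffs 0, 3, 2, 6 → best response R.
Column against C: payoffs 8, 3, 9, 6 → best response CR.
Column against D: payoffs 7, 3, 6, 4 → best response L.
Column against E: payoffs 1, 2, 7, 8 → best response R.
Mutual best responses: (D, L).

(D, L)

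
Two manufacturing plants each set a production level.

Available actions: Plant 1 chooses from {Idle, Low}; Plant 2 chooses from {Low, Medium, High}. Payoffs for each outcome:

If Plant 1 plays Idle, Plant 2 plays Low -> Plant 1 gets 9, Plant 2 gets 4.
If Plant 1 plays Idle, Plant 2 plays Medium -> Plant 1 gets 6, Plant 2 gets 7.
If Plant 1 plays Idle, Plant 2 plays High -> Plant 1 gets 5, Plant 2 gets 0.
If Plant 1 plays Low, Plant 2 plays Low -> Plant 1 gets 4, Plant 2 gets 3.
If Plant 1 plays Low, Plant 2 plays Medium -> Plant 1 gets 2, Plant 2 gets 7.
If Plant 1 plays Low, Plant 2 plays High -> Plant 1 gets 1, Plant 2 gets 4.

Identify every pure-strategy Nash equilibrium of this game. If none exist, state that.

Pure NE: (Idle, Medium)

(Idle, Low): Plant 2 can switch to Medium (4 → 7). Not NE.
(Idle, Medium): Plant 1 gets 6, best alternative 2; Plant 2 gets 7, best alternative 4. No profitable deviation — NE.
(Idle, High): Plant 2 can switch to Low (0 → 4). Not NE.
(Low, Low): Plant 1 can switch to Idle (4 → 9). Not NE.
(Low, Medium): Plant 1 can switch to Idle (2 → 6). Not NE.
(Low, High): Plant 1 can switch to Idle (1 → 5). Not NE.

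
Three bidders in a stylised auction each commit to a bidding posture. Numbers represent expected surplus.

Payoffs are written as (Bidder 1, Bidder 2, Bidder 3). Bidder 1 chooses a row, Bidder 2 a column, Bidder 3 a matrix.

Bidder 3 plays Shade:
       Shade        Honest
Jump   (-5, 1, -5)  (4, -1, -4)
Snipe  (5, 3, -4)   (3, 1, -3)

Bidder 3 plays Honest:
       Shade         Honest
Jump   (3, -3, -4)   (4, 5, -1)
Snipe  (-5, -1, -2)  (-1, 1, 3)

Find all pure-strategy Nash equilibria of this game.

The unique pure-strategy Nash equilibrium is (Jump, Honest, Honest).

Mark each player's best response to every combination of opponents' strategies; a profile where every player is best-responding is a pure Nash equilibrium.
Bidder 1 against (Shade, Shade): payoffs -5, 5 → best response Snipe.
Bidder 1 against (Shade, Honest): payoffs 3, -5 → best response Jump.
Bidder 1 against (Honest, Shade): payoffs 4, 3 → best response Jump.
Bidder 1 against (Honest, Honest): payoffs 4, -1 → best response Jump.
Bidder 2 against (Jump, Shade): payoffs 1, -1 → best response Shade.
Bidder 2 against (Jump, Honest): payoffs -3, 5 → best response Honest.
Bidder 2 against (Snipe, Shade): payoffs 3, 1 → best response Shade.
Bidder 2 against (Snipe, Honest): payoffs -1, 1 → best response Honest.
Bidder 3 against (Jump, Shade): payoffs -5, -4 → best response Honest.
Bidder 3 against (Jump, Honest): payoffs -4, -1 → best response Honest.
Bidder 3 against (Snipe, Shade): payoffs -4, -2 → best response Honest.
Bidder 3 against (Snipe, Honest): payoffs -3, 3 → best response Honest.
Mutual best responses: (Jump, Honest, Honest).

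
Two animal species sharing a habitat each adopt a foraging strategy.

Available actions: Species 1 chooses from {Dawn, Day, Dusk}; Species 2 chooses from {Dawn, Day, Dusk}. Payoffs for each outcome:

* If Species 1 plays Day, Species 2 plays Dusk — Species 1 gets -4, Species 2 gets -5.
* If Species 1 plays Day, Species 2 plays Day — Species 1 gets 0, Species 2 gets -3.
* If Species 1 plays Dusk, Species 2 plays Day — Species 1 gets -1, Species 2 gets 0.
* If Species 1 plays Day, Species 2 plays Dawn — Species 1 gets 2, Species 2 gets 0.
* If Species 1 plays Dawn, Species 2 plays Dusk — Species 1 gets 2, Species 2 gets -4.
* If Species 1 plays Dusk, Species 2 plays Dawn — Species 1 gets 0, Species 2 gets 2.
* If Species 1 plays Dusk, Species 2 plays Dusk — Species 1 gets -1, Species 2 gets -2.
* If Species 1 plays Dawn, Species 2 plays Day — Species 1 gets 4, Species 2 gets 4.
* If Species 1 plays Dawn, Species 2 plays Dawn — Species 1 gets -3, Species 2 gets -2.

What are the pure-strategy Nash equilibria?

(Dawn, Dawn): Species 1 can switch to Day (-3 → 2). Not NE.
(Dawn, Day): Species 1 gets 4, best alternative 0; Species 2 gets 4, best alternative -2. No profitable deviation — NE.
(Dawn, Dusk): Species 2 can switch to Dawn (-4 → -2). Not NE.
(Day, Dawn): Species 1 gets 2, best alternative 0; Species 2 gets 0, best alternative -3. No profitable deviation — NE.
(Day, Day): Species 1 can switch to Dawn (0 → 4). Not NE.
(Day, Dusk): Species 1 can switch to Dawn (-4 → 2). Not NE.
(Dusk, Dawn): Species 1 can switch to Day (0 → 2). Not NE.
(Dusk, Day): Species 1 can switch to Dawn (-1 → 4). Not NE.
(Dusk, Dusk): Species 1 can switch to Dawn (-1 → 2). Not NE.

Pure-strategy Nash equilibria: (Dawn, Day); (Day, Dawn)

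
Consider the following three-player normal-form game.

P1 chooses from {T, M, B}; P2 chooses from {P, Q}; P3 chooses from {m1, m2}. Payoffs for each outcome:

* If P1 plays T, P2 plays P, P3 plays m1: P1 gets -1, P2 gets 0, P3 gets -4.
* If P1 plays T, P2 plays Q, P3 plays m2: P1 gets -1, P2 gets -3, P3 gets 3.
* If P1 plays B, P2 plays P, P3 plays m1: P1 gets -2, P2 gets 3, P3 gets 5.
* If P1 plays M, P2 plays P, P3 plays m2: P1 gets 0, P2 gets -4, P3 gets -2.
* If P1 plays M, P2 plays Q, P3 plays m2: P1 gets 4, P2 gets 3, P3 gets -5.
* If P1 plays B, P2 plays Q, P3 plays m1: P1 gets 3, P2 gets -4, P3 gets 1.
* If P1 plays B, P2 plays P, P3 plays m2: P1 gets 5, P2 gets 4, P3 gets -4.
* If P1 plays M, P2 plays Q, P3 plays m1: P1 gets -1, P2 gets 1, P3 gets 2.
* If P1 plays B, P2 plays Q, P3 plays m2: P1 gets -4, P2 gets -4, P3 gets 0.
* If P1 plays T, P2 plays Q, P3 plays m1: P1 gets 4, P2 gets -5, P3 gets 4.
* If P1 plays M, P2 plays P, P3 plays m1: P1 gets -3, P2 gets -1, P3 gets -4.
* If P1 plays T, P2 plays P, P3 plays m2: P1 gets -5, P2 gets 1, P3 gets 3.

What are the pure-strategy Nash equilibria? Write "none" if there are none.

There is no pure-strategy Nash equilibrium.

P1 against (P, m1): payoffs -1, -3, -2 → best response T.
P1 against (P, m2): payoffs -5, 0, 5 → best response B.
P1 against (Q, m1): payoffs 4, -1, 3 → best response T.
P1 against (Q, m2): payoffs -1, 4, -4 → best response M.
P2 against (T, m1): payoffs 0, -5 → best response P.
P2 against (T, m2): payoffs 1, -3 → best response P.
P2 against (M, m1): payoffs -1, 1 → best response Q.
P2 against (M, m2): payoffs -4, 3 → best response Q.
P2 against (B, m1): payoffs 3, -4 → best response P.
P2 against (B, m2): payoffs 4, -4 → best response P.
P3 against (T, P): payoffs -4, 3 → best response m2.
P3 against (T, Q): payoffs 4, 3 → best response m1.
P3 against (M, P): payoffs -4, -2 → best response m2.
P3 against (M, Q): payoffs 2, -5 → best response m1.
P3 against (B, P): payoffs 5, -4 → best response m1.
P3 against (B, Q): payoffs 1, 0 → best response m1.
No profile is a mutual best response for all players.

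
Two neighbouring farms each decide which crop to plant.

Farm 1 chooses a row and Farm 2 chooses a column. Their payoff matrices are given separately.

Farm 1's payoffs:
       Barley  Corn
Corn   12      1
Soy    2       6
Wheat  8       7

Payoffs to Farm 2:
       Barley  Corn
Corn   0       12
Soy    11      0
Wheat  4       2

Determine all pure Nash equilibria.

There is no pure-strategy Nash equilibrium.

Farm 1 against Barley: payoffs 12, 2, 8 → best response Corn.
Farm 1 against Corn: payoffs 1, 6, 7 → best response Wheat.
Farm 2 against Corn: payoffs 0, 12 → best response Corn.
Farm 2 against Soy: payoffs 11, 0 → best response Barley.
Farm 2 against Wheat: payoffs 4, 2 → best response Barley.
No profile is a mutual best response for all players.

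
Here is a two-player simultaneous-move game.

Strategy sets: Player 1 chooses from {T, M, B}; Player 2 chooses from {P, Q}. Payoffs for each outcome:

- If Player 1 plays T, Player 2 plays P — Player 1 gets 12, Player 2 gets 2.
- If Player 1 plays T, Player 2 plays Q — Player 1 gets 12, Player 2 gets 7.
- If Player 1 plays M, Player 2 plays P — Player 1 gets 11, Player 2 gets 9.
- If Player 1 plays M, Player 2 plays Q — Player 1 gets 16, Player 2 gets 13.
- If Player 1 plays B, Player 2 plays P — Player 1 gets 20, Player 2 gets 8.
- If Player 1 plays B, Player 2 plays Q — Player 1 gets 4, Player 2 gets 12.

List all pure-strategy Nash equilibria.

Pure NE: (M, Q)

Check each profile: it is a Nash equilibrium iff no player can strictly gain by switching unilaterally.
(T, P): Player 1 can switch to B (12 → 20). Not NE.
(T, Q): Player 1 can switch to M (12 → 16). Not NE.
(M, P): Player 1 can switch to T (11 → 12). Not NE.
(M, Q): Player 1 gets 16, best alternative 12; Player 2 gets 13, best alternative 9. No profitable deviation — NE.
(B, P): Player 2 can switch to Q (8 → 12). Not NE.
(B, Q): Player 1 can switch to T (4 → 12). Not NE.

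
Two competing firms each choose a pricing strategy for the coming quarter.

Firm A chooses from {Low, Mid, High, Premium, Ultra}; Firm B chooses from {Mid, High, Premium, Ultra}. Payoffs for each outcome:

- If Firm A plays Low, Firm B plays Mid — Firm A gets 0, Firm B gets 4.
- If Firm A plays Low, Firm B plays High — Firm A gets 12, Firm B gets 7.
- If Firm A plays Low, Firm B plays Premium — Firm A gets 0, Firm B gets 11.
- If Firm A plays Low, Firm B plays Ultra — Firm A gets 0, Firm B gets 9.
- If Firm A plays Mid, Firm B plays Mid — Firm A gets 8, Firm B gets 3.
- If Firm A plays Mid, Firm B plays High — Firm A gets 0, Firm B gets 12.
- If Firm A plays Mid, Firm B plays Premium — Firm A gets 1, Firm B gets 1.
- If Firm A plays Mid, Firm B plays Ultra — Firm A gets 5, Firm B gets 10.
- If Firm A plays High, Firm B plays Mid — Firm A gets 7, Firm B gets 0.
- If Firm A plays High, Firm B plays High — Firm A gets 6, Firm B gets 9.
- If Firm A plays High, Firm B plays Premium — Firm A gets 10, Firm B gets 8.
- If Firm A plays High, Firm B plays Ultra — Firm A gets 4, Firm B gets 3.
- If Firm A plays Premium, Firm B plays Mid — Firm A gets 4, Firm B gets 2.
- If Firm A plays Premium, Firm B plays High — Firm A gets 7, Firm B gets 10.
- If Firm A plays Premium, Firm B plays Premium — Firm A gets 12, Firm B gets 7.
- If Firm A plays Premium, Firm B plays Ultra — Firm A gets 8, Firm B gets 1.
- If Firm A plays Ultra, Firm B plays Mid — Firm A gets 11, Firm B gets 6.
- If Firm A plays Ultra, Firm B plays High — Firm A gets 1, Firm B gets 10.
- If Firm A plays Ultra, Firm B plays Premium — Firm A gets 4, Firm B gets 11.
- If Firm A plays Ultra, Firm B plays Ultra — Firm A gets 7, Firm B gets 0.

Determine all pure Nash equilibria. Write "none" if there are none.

Firm A against Mid: payoffs 0, 8, 7, 4, 11 → best response Ultra.
Firm A against High: payoffs 12, 0, 6, 7, 1 → best response Low.
Firm A against Premium: payoffs 0, 1, 10, 12, 4 → best response Premium.
Firm A against Ultra: payoffs 0, 5, 4, 8, 7 → best response Premium.
Firm B against Low: payoffs 4, 7, 11, 9 → best response Premium.
Firm B against Mid: payoffs 3, 12, 1, 10 → best response High.
Firm B against High: payoffs 0, 9, 8, 3 → best response High.
Firm B against Premium: payoffs 2, 10, 7, 1 → best response High.
Firm B against Ultra: payoffs 6, 10, 11, 0 → best response Premium.
No profile is a mutual best response for all players.

There is no pure-strategy Nash equilibrium.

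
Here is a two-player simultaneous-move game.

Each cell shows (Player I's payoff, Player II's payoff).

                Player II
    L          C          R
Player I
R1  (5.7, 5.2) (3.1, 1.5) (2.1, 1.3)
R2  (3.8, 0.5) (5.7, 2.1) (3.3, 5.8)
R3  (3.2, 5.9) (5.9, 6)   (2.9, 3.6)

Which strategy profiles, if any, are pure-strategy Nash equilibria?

(R1, L); (R2, R); (R3, C)

Player I against L: payoffs 5.7, 3.8, 3.2 → best response R1.
Player I against C: payoffs 3.1, 5.7, 5.9 → best response R3.
Player I against R: payoffs 2.1, 3.3, 2.9 → best response R2.
Player II against R1: payoffs 5.2, 1.5, 1.3 → best response L.
Player II against R2: payoffs 0.5, 2.1, 5.8 → best response R.
Player II against R3: payoffs 5.9, 6, 3.6 → best response C.
Mutual best responses: (R1, L); (R2, R); (R3, C).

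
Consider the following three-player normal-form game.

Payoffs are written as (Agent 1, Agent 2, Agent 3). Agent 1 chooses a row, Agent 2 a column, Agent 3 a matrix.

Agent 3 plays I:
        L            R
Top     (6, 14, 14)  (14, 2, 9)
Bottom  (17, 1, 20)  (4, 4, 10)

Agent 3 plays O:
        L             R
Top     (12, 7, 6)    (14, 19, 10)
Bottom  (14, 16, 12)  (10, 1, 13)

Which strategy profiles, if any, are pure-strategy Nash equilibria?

Pure NE: (Top, R, O)

Check each profile: it is a Nash equilibrium iff no player can strictly gain by switching unilaterally.
(Top, L, I): Agent 1 can switch to Bottom (6 → 17). Not NE.
(Top, L, O): Agent 1 can switch to Bottom (12 → 14). Not NE.
(Top, R, I): Agent 2 can switch to L (2 → 14). Not NE.
(Top, R, O): Agent 1 gets 14, best alternative 10; Agent 2 gets 19, best alternative 7; Agent 3 gets 10, best alternative 9. No profitable deviation — NE.
(Bottom, L, I): Agent 2 can switch to R (1 → 4). Not NE.
(Bottom, L, O): Agent 3 can switch to I (12 → 20). Not NE.
(Bottom, R, I): Agent 1 can switch to Top (4 → 14). Not NE.
(Bottom, R, O): Agent 1 can switch to Top (10 → 14). Not NE.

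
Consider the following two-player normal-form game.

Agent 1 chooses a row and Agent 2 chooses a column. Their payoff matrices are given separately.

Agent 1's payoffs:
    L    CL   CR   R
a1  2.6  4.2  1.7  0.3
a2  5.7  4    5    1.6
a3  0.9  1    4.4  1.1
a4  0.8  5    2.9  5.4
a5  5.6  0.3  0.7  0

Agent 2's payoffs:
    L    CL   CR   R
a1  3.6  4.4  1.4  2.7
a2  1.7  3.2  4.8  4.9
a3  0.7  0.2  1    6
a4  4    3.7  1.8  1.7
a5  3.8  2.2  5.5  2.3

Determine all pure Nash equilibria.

This game has no pure Nash equilibrium.

(a1, L): Agent 1 can switch to a2 (2.6 → 5.7). Not NE.
(a1, CL): Agent 1 can switch to a4 (4.2 → 5). Not NE.
(a1, CR): Agent 1 can switch to a2 (1.7 → 5). Not NE.
(a1, R): Agent 1 can switch to a2 (0.3 → 1.6). Not NE.
(a2, L): Agent 2 can switch to CL (1.7 → 3.2). Not NE.
(a2, CL): Agent 1 can switch to a1 (4 → 4.2). Not NE.
(a2, CR): Agent 2 can switch to R (4.8 → 4.9). Not NE.
(a2, R): Agent 1 can switch to a4 (1.6 → 5.4). Not NE.
(a3, L): Agent 1 can switch to a1 (0.9 → 2.6). Not NE.
(a3, CL): Agent 1 can switch to a1 (1 → 4.2). Not NE.
(a3, CR): Agent 1 can switch to a2 (4.4 → 5). Not NE.
(a3, R): Agent 1 can switch to a2 (1.1 → 1.6). Not NE.
(The remaining 8 profiles each have a profitable deviation by the same check.)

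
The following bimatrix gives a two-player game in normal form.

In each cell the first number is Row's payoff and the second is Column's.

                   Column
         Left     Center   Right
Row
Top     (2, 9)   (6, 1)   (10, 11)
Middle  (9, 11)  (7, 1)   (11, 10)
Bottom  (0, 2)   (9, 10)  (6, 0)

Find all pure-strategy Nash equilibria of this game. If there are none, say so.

Pure-strategy Nash equilibria: (Middle, Left); (Bottom, Center)

Row against Left: payoffs 2, 9, 0 → best response Middle.
Row against Center: payoffs 6, 7, 9 → best response Bottom.
Row against Right: payoffs 10, 11, 6 → best response Middle.
Column against Top: payoffs 9, 1, 11 → best response Right.
Column against Middle: payoffs 11, 1, 10 → best response Left.
Column against Bottom: payoffs 2, 10, 0 → best response Center.
Mutual best responses: (Middle, Left); (Bottom, Center).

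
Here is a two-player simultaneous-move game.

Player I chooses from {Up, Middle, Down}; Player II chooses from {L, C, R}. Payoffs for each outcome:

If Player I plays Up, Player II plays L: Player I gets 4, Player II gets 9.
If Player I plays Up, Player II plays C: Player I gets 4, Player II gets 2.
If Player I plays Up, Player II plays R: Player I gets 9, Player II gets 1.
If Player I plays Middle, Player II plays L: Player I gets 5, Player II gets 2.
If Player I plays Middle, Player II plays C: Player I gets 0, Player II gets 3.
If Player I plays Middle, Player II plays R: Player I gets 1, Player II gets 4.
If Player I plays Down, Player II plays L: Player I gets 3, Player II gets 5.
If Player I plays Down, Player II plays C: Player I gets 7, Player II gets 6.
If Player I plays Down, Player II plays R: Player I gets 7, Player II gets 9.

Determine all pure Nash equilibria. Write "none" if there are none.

There is no pure-strategy Nash equilibrium.

For each player, find the best response to each opponent profile; mutual best responses are the pure NE.
Player I against L: payoffs 4, 5, 3 → best response Middle.
Player I against C: payoffs 4, 0, 7 → best response Down.
Player I against R: payoffs 9, 1, 7 → best response Up.
Player II against Up: payoffs 9, 2, 1 → best response L.
Player II against Middle: payoffs 2, 3, 4 → best response R.
Player II against Down: payoffs 5, 6, 9 → best response R.
No profile is a mutual best response for all players.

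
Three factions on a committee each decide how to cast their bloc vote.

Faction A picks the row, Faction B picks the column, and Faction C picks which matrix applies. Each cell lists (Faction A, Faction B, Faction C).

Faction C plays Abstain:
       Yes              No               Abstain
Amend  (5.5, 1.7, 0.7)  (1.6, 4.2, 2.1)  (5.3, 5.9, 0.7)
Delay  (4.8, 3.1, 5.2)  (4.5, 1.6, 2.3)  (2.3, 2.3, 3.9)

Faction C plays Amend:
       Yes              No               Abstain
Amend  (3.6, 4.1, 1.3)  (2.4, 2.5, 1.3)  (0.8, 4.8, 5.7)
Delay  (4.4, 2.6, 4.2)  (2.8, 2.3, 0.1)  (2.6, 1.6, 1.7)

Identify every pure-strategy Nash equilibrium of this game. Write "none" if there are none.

There is no pure-strategy Nash equilibrium.

(Amend, Yes, Abstain): Faction B can switch to No (1.7 → 4.2). Not NE.
(Amend, Yes, Amend): Faction A can switch to Delay (3.6 → 4.4). Not NE.
(Amend, No, Abstain): Faction A can switch to Delay (1.6 → 4.5). Not NE.
(Amend, No, Amend): Faction A can switch to Delay (2.4 → 2.8). Not NE.
(Amend, Abstain, Abstain): Faction C can switch to Amend (0.7 → 5.7). Not NE.
(Amend, Abstain, Amend): Faction A can switch to Delay (0.8 → 2.6). Not NE.
(The remaining 6 profiles each have a profitable deviation by the same check.)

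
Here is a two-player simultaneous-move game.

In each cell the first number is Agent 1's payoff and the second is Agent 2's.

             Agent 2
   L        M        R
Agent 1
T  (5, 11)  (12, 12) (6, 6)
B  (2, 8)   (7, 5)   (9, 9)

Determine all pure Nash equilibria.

Agent 1 against L: payoffs 5, 2 → best response T.
Agent 1 against M: payoffs 12, 7 → best response T.
Agent 1 against R: payoffs 6, 9 → best response B.
Agent 2 against T: payoffs 11, 12, 6 → best response M.
Agent 2 against B: payoffs 8, 5, 9 → best response R.
Mutual best responses: (T, M); (B, R).

Pure-strategy Nash equilibria: (T, M); (B, R)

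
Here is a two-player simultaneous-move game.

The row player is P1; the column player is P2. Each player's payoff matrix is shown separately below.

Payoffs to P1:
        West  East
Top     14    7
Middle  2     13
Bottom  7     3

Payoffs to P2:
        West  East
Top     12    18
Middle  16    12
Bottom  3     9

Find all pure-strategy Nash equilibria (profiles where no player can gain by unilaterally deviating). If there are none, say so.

No pure-strategy Nash equilibrium.

For each strategy profile, look for a profitable unilateral deviation.
(Top, West): P2 can switch to East (12 → 18). Not NE.
(Top, East): P1 can switch to Middle (7 → 13). Not NE.
(Middle, West): P1 can switch to Top (2 → 14). Not NE.
(Middle, East): P2 can switch to West (12 → 16). Not NE.
(Bottom, West): P1 can switch to Top (7 → 14). Not NE.
(Bottom, East): P1 can switch to Top (3 → 7). Not NE.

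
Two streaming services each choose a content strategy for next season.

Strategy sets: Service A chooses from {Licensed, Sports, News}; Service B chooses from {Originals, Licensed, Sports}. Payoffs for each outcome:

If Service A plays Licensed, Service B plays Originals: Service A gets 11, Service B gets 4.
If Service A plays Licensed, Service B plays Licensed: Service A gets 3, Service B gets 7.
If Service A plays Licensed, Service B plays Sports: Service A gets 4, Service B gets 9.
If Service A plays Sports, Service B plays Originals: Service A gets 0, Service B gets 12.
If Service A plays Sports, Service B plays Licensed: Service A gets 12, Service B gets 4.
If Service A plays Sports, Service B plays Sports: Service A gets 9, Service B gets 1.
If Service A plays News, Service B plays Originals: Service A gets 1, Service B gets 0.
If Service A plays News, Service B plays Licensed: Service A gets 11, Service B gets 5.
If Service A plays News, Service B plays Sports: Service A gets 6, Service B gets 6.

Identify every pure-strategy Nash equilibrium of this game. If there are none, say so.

none

(Licensed, Originals): Service B can switch to Licensed (4 → 7). Not NE.
(Licensed, Licensed): Service A can switch to Sports (3 → 12). Not NE.
(Licensed, Sports): Service A can switch to Sports (4 → 9). Not NE.
(Sports, Originals): Service A can switch to Licensed (0 → 11). Not NE.
(Sports, Licensed): Service B can switch to Originals (4 → 12). Not NE.
(Sports, Sports): Service B can switch to Originals (1 → 12). Not NE.
(The remaining 3 profiles each have a profitable deviation by the same check.)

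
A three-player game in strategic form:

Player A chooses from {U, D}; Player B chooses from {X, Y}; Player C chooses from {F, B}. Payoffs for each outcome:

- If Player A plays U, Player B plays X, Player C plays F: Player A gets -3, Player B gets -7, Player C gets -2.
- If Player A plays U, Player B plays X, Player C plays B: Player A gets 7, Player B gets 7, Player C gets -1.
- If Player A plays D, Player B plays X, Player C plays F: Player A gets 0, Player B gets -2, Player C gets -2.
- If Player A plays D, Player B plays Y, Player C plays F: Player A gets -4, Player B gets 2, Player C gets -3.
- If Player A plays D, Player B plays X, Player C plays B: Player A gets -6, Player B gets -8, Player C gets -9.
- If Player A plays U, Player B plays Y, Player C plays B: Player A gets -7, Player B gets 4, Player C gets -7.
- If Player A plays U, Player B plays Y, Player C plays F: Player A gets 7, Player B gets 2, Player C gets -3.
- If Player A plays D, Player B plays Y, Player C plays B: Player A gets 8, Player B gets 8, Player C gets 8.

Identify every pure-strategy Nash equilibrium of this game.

(U, X, F): Player A can switch to D (-3 → 0). Not NE.
(U, X, B): Player A gets 7, best alternative -6; Player B gets 7, best alternative 4; Player C gets -1, best alternative -2. No profitable deviation — NE.
(U, Y, F): Player A gets 7, best alternative -4; Player B gets 2, best alternative -7; Player C gets -3, best alternative -7. No profitable deviation — NE.
(U, Y, B): Player A can switch to D (-7 → 8). Not NE.
(D, X, F): Player B can switch to Y (-2 → 2). Not NE.
(D, X, B): Player A can switch to U (-6 → 7). Not NE.
(D, Y, F): Player A can switch to U (-4 → 7). Not NE.
(D, Y, B): Player A gets 8, best alternative -7; Player B gets 8, best alternative -8; Player C gets 8, best alternative -3. No profitable deviation — NE.

(U, X, B); (U, Y, F); (D, Y, B)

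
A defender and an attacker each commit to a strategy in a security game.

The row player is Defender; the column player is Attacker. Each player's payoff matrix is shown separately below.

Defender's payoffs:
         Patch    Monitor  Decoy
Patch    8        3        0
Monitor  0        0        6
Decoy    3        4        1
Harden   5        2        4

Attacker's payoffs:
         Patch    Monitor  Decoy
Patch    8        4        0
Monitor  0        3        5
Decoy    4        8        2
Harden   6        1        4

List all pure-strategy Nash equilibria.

(Patch, Patch): Defender gets 8, best alternative 5; Attacker gets 8, best alternative 4. No profitable deviation — NE.
(Patch, Monitor): Defender can switch to Decoy (3 → 4). Not NE.
(Patch, Decoy): Defender can switch to Monitor (0 → 6). Not NE.
(Monitor, Patch): Defender can switch to Patch (0 → 8). Not NE.
(Monitor, Monitor): Defender can switch to Patch (0 → 3). Not NE.
(Monitor, Decoy): Defender gets 6, best alternative 4; Attacker gets 5, best alternative 3. No profitable deviation — NE.
(Decoy, Patch): Defender can switch to Patch (3 → 8). Not NE.
(Decoy, Monitor): Defender gets 4, best alternative 3; Attacker gets 8, best alternative 4. No profitable deviation — NE.
(Decoy, Decoy): Defender can switch to Monitor (1 → 6). Not NE.
(Harden, Patch): Defender can switch to Patch (5 → 8). Not NE.
(Harden, Monitor): Defender can switch to Patch (2 → 3). Not NE.
(Harden, Decoy): Defender can switch to Monitor (4 → 6). Not NE.

The pure Nash equilibria are (Patch, Patch), (Monitor, Decoy), (Decoy, Monitor).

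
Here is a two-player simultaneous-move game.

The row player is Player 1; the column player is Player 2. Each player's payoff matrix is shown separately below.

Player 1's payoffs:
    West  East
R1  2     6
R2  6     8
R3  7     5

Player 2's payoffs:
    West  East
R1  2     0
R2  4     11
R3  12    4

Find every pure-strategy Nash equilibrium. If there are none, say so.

(R1, West): Player 1 can switch to R2 (2 → 6). Not NE.
(R1, East): Player 1 can switch to R2 (6 → 8). Not NE.
(R2, West): Player 1 can switch to R3 (6 → 7). Not NE.
(R2, East): Player 1 gets 8, best alternative 6; Player 2 gets 11, best alternative 4. No profitable deviation — NE.
(R3, West): Player 1 gets 7, best alternative 6; Player 2 gets 12, best alternative 4. No profitable deviation — NE.
(R3, East): Player 1 can switch to R1 (5 → 6). Not NE.

The pure Nash equilibria are (R2, East), (R3, West).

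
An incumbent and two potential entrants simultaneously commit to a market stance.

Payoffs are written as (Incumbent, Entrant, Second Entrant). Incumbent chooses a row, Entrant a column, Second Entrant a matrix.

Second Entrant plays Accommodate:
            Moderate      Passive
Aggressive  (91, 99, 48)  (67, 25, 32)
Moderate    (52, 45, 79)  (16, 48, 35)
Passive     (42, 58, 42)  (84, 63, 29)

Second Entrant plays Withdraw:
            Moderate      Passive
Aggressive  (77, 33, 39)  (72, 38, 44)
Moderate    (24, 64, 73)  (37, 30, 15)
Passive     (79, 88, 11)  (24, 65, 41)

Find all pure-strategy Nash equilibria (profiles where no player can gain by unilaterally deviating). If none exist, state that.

(Aggressive, Moderate, Accommodate) and (Aggressive, Passive, Withdraw)

(Aggressive, Moderate, Accommodate): Incumbent gets 91, best alternative 52; Entrant gets 99, best alternative 25; Second Entrant gets 48, best alternative 39. No profitable deviation — NE.
(Aggressive, Moderate, Withdraw): Incumbent can switch to Passive (77 → 79). Not NE.
(Aggressive, Passive, Accommodate): Incumbent can switch to Passive (67 → 84). Not NE.
(Aggressive, Passive, Withdraw): Incumbent gets 72, best alternative 37; Entrant gets 38, best alternative 33; Second Entrant gets 44, best alternative 32. No profitable deviation — NE.
(Moderate, Moderate, Accommodate): Incumbent can switch to Aggressive (52 → 91). Not NE.
(Moderate, Moderate, Withdraw): Incumbent can switch to Aggressive (24 → 77). Not NE.
(Moderate, Passive, Accommodate): Incumbent can switch to Aggressive (16 → 67). Not NE.
(Moderate, Passive, Withdraw): Incumbent can switch to Aggressive (37 → 72). Not NE.
(Passive, Moderate, Accommodate): Incumbent can switch to Aggressive (42 → 91). Not NE.
(Passive, Moderate, Withdraw): Second Entrant can switch to Accommodate (11 → 42). Not NE.
(Passive, Passive, Accommodate): Second Entrant can switch to Withdraw (29 → 41). Not NE.
(Passive, Passive, Withdraw): Incumbent can switch to Aggressive (24 → 72). Not NE.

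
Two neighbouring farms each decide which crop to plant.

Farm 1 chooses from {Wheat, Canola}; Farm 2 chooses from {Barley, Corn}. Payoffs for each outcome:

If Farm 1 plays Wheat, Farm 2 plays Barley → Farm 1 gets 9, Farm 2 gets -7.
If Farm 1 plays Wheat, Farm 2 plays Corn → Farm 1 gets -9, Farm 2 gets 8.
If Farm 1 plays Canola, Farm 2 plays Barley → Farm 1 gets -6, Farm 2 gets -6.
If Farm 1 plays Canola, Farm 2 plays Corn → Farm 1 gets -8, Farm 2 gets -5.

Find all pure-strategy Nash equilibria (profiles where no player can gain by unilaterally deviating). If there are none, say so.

(Canola, Corn)

Farm 1 against Barley: payoffs 9, -6 → best response Wheat.
Farm 1 against Corn: payoffs -9, -8 → best response Canola.
Farm 2 against Wheat: payoffs -7, 8 → best response Corn.
Farm 2 against Canola: payoffs -6, -5 → best response Corn.
Mutual best responses: (Canola, Corn).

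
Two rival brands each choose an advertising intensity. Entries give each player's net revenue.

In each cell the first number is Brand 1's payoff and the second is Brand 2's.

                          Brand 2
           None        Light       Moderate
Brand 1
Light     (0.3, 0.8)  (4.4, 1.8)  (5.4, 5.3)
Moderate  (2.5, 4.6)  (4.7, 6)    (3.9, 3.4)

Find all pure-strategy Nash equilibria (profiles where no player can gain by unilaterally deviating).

Brand 1 against None: payoffs 0.3, 2.5 → best response Moderate.
Brand 1 against Light: payoffs 4.4, 4.7 → best response Moderate.
Brand 1 against Moderate: payoffs 5.4, 3.9 → best response Light.
Brand 2 against Light: payoffs 0.8, 1.8, 5.3 → best response Moderate.
Brand 2 against Moderate: payoffs 4.6, 6, 3.4 → best response Light.
Mutual best responses: (Light, Moderate); (Moderate, Light).

(Light, Moderate), (Moderate, Light)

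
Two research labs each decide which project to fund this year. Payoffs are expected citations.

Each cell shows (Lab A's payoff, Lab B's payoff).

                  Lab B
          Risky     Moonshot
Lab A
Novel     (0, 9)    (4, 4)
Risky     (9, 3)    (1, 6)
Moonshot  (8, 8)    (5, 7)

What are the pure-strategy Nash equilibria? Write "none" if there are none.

(Novel, Risky): Lab A can switch to Risky (0 → 9). Not NE.
(Novel, Moonshot): Lab A can switch to Moonshot (4 → 5). Not NE.
(Risky, Risky): Lab B can switch to Moonshot (3 → 6). Not NE.
(Risky, Moonshot): Lab A can switch to Novel (1 → 4). Not NE.
(Moonshot, Risky): Lab A can switch to Risky (8 → 9). Not NE.
(Moonshot, Moonshot): Lab B can switch to Risky (7 → 8). Not NE.

This game has no pure Nash equilibrium.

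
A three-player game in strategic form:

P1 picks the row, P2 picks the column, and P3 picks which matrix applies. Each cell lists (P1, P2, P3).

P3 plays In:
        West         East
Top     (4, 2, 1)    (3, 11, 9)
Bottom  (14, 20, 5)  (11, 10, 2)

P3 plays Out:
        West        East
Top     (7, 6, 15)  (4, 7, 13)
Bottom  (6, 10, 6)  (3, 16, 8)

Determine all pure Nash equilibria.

Pure NE: (Top, East, Out)

(Top, West, In): P1 can switch to Bottom (4 → 14). Not NE.
(Top, West, Out): P2 can switch to East (6 → 7). Not NE.
(Top, East, In): P1 can switch to Bottom (3 → 11). Not NE.
(Top, East, Out): P1 gets 4, best alternative 3; P2 gets 7, best alternative 6; P3 gets 13, best alternative 9. No profitable deviation — NE.
(Bottom, West, In): P3 can switch to Out (5 → 6). Not NE.
(Bottom, West, Out): P1 can switch to Top (6 → 7). Not NE.
(Bottom, East, In): P2 can switch to West (10 → 20). Not NE.
(The remaining 1 profile has a profitable deviation by the same check.)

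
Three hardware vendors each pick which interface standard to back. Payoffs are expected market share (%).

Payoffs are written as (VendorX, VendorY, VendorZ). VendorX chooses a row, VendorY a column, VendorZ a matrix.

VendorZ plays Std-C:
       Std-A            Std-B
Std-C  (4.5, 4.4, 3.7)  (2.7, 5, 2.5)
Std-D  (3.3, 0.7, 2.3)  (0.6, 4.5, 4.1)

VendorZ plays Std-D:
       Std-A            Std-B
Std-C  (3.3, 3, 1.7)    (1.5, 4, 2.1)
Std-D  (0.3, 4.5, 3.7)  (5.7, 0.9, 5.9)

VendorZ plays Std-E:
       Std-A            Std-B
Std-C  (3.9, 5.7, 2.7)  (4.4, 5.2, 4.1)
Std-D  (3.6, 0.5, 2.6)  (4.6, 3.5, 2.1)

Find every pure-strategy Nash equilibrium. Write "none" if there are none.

There is no pure-strategy Nash equilibrium.

VendorX against (Std-A, Std-C): payoffs 4.5, 3.3 → best response Std-C.
VendorX against (Std-A, Std-D): payoffs 3.3, 0.3 → best response Std-C.
VendorX against (Std-A, Std-E): payoffs 3.9, 3.6 → best response Std-C.
VendorX against (Std-B, Std-C): payoffs 2.7, 0.6 → best response Std-C.
VendorX against (Std-B, Std-D): payoffs 1.5, 5.7 → best response Std-D.
VendorX against (Std-B, Std-E): payoffs 4.4, 4.6 → best response Std-D.
VendorY against (Std-C, Std-C): payoffs 4.4, 5 → best response Std-B.
VendorY against (Std-C, Std-D): payoffs 3, 4 → best response Std-B.
VendorY against (Std-C, Std-E): payoffs 5.7, 5.2 → best response Std-A.
VendorY against (Std-D, Std-C): payoffs 0.7, 4.5 → best response Std-B.
VendorY against (Std-D, Std-D): payoffs 4.5, 0.9 → best response Std-A.
VendorY against (Std-D, Std-E): payoffs 0.5, 3.5 → best response Std-B.
VendorZ against (Std-C, Std-A): payoffs 3.7, 1.7, 2.7 → best response Std-C.
VendorZ against (Std-C, Std-B): payoffs 2.5, 2.1, 4.1 → best response Std-E.
VendorZ against (Std-D, Std-A): payoffs 2.3, 3.7, 2.6 → best response Std-D.
VendorZ against (Std-D, Std-B): payoffs 4.1, 5.9, 2.1 → best response Std-D.
No profile is a mutual best response for all players.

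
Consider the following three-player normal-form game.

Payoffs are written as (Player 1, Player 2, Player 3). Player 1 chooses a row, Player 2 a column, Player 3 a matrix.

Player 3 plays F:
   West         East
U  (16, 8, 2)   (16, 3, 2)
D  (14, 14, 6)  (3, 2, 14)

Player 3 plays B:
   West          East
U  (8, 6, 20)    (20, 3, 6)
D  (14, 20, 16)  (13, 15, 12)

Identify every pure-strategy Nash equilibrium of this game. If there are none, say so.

Pure NE: (D, West, B)

Mark each player's best response to every combination of opponents' strategies; a profile where every player is best-responding is a pure Nash equilibrium.
Player 1 against (West, F): payoffs 16, 14 → best response U.
Player 1 against (West, B): payoffs 8, 14 → best response D.
Player 1 against (East, F): payoffs 16, 3 → best response U.
Player 1 against (East, B): payoffs 20, 13 → best response U.
Player 2 against (U, F): payoffs 8, 3 → best response West.
Player 2 against (U, B): payoffs 6, 3 → best response West.
Player 2 against (D, F): payoffs 14, 2 → best response West.
Player 2 against (D, B): payoffs 20, 15 → best response West.
Player 3 against (U, West): payoffs 2, 20 → best response B.
Player 3 against (U, East): payoffs 2, 6 → best response B.
Player 3 against (D, West): payoffs 6, 16 → best response B.
Player 3 against (D, East): payoffs 14, 12 → best response F.
Mutual best responses: (D, West, B).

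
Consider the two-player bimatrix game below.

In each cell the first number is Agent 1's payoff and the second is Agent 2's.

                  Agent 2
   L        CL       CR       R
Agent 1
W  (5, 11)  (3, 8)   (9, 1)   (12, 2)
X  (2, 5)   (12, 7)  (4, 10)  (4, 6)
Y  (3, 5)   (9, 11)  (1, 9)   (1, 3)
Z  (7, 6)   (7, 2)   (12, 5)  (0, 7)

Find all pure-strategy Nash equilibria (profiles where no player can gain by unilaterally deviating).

(W, L): Agent 1 can switch to Z (5 → 7). Not NE.
(W, CL): Agent 1 can switch to X (3 → 12). Not NE.
(W, CR): Agent 1 can switch to Z (9 → 12). Not NE.
(W, R): Agent 2 can switch to L (2 → 11). Not NE.
(X, L): Agent 1 can switch to W (2 → 5). Not NE.
(X, CL): Agent 2 can switch to CR (7 → 10). Not NE.
(The remaining 10 profiles each have a profitable deviation by the same check.)

This game has no pure Nash equilibrium.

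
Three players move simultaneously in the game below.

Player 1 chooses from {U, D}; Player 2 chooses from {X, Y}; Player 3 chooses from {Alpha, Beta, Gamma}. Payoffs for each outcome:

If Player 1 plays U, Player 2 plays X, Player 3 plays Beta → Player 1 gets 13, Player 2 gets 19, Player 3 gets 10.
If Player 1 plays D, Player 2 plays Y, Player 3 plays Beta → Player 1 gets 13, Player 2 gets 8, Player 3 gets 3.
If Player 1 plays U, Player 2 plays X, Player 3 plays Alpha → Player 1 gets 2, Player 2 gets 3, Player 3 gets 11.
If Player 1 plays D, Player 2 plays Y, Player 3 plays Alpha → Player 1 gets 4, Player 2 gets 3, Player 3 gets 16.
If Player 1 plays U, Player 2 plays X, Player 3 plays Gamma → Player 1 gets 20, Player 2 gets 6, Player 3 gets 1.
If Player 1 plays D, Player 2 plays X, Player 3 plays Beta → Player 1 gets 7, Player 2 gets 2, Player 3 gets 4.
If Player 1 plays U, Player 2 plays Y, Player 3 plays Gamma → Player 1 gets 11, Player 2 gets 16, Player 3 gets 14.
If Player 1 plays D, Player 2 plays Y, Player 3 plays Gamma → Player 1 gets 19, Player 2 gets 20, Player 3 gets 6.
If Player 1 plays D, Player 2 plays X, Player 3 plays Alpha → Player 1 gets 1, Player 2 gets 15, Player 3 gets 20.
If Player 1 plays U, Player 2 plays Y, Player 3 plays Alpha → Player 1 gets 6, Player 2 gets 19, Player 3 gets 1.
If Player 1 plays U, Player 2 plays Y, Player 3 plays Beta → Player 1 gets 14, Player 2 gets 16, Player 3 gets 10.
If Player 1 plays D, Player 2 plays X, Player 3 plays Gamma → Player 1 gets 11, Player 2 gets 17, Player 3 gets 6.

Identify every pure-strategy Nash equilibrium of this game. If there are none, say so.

none

Player 1 against (X, Alpha): payoffs 2, 1 → best response U.
Player 1 against (X, Beta): payoffs 13, 7 → best response U.
Player 1 against (X, Gamma): payoffs 20, 11 → best response U.
Player 1 against (Y, Alpha): payoffs 6, 4 → best response U.
Player 1 against (Y, Beta): payoffs 14, 13 → best response U.
Player 1 against (Y, Gamma): payoffs 11, 19 → best response D.
Player 2 against (U, Alpha): payoffs 3, 19 → best response Y.
Player 2 against (U, Beta): payoffs 19, 16 → best response X.
Player 2 against (U, Gamma): payoffs 6, 16 → best response Y.
Player 2 against (D, Alpha): payoffs 15, 3 → best response X.
Player 2 against (D, Beta): payoffs 2, 8 → best response Y.
Player 2 against (D, Gamma): payoffs 17, 20 → best response Y.
Player 3 against (U, X): payoffs 11, 10, 1 → best response Alpha.
Player 3 against (U, Y): payoffs 1, 10, 14 → best response Gamma.
Player 3 against (D, X): payoffs 20, 4, 6 → best response Alpha.
Player 3 against (D, Y): payoffs 16, 3, 6 → best response Alpha.
No profile is a mutual best response for all players.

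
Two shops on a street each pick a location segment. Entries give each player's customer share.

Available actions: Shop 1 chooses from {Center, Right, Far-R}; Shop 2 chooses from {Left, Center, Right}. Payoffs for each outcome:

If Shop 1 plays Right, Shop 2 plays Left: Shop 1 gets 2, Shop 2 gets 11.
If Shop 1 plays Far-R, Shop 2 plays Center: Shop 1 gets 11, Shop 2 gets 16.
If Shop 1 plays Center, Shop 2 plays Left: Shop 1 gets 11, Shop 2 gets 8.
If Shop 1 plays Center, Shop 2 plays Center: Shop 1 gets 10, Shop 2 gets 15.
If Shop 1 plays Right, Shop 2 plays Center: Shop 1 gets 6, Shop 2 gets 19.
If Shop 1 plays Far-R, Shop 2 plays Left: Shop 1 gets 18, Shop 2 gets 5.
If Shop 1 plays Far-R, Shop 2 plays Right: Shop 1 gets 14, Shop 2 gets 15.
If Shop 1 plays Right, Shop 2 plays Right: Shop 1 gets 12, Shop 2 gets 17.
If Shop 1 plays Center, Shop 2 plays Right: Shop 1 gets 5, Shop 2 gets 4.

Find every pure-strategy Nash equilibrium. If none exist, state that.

The unique pure-strategy Nash equilibrium is (Far-R, Center).

Mark each player's best response to every combination of opponents' strategies; a profile where every player is best-responding is a pure Nash equilibrium.
Shop 1 against Left: payoffs 11, 2, 18 → best response Far-R.
Shop 1 against Center: payoffs 10, 6, 11 → best response Far-R.
Shop 1 against Right: payoffs 5, 12, 14 → best response Far-R.
Shop 2 against Center: payoffs 8, 15, 4 → best response Center.
Shop 2 against Right: payoffs 11, 19, 17 → best response Center.
Shop 2 against Far-R: payoffs 5, 16, 15 → best response Center.
Mutual best responses: (Far-R, Center).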